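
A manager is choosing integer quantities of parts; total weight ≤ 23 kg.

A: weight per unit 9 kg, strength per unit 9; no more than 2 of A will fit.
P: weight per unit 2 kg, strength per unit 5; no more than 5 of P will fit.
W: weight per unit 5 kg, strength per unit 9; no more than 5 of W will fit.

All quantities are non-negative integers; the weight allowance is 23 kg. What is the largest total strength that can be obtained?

47

P has the best ratio (5/2); taking only P gives at most 5×5 = 25 (stopped by the supply cap of 5).
Mixing does better — 4×P and 3×W: weight 23 ≤ 23, strength 4·5 + 3·9 = 47.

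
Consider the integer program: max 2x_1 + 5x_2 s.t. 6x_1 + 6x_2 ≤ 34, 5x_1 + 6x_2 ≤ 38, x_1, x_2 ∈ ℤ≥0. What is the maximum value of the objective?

(x_1,x_2)=(0,5) is feasible, giving 25.
(x_1,x_2)=(1,4) is feasible, giving 22.
(x_1,x_2)=(0,4) is feasible, giving 20.
The best lattice point is (0,5), giving 25.

25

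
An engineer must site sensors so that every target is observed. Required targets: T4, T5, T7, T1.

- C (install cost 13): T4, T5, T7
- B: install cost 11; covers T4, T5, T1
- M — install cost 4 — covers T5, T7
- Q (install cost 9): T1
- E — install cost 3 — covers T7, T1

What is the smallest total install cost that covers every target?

14

The greedy cost-per-new-target heuristic would pick E, M, and B for 18, but a cheaper cover exists.
Choose B and E: together they cover T4, T5, T7, T1 — every target.
Total install cost: 11 + 3 = 14.
No cover costs less than 14.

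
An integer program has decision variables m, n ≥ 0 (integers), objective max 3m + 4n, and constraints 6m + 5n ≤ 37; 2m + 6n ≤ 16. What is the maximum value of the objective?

(m,n)=(5,1): 6·5+5·1=35≤37, 2·5+6·1=16≤16, objective 19.
(m,n)=(6,0): 6·6+5·0=36≤37, 2·6+6·0=12≤16, objective 18.
The best lattice point is (5,1), giving 19.

19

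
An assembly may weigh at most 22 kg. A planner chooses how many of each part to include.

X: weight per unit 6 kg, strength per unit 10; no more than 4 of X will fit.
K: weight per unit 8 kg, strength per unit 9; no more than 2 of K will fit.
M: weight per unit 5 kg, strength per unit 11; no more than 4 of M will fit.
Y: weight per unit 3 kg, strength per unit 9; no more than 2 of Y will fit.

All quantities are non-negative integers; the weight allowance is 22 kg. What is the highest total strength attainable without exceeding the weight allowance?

Take 3×M and 2×Y: weight 21 ≤ 22, strength 3·11 + 2·9 = 51.
Y has the best ratio (9/3) and is taken to its limit of 2; remaining capacity is filled optimally with the others.

51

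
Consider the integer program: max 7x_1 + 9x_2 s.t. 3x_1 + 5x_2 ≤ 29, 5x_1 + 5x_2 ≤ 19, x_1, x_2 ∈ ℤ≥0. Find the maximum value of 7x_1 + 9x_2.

27

(x_1,x_2)=(0,3): 3·0+5·3=15≤29, 5·0+5·3=15≤19, objective 27.
(x_1,x_2)=(1,2): 3·1+5·2=13≤29, 5·1+5·2=15≤19, objective 25.
(x_1,x_2)=(0,2): 3·0+5·2=10≤29, 5·0+5·2=10≤19, objective 18.
The best lattice point is (0,3), giving 27.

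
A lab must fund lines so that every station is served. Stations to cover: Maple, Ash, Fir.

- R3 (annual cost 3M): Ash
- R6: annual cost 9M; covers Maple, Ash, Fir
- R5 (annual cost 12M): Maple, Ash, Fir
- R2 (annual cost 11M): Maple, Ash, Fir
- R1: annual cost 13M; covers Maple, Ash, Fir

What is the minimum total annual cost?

9

This is a weighted set-cover instance.
R6 alone covers Maple, Ash, Fir — every station.
Total annual cost: 9.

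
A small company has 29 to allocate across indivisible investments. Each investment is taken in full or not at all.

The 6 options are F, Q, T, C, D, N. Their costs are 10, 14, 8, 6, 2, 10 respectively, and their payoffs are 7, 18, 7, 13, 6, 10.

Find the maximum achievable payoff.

38

Allowing fractional choices, the relaxed optimum would be about 44.0, but investments are indivisible.
Q + T + C: cost 14 + 8 + 6 = 28 ≤ 29, payoff 18 + 7 + 13 = 38.
Q + C + D: cost 14 + 6 + 2 = 22 ≤ 29, payoff 18 + 13 + 6 = 37.
T + C + D + N: cost 8 + 6 + 2 + 10 = 26 ≤ 29, payoff 7 + 13 + 6 + 10 = 36.
Best is Q, T, and C with total payoff 38.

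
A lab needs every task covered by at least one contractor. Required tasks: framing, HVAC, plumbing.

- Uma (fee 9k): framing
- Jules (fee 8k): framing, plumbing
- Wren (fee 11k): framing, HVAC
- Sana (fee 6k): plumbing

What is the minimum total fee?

17

The greedy cost-per-new-task heuristic would pick Jules and Wren for 19, but a cheaper cover exists.
Choose Wren and Sana: together they cover framing, HVAC, plumbing — every task.
Total fee: 11 + 6 = 17.
No cover costs less than 17.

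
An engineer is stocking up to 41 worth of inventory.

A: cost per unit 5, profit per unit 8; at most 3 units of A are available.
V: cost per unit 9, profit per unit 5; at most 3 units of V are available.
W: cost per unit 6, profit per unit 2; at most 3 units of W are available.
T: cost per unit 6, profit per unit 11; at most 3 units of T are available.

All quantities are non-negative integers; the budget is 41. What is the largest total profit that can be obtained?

59

3×A and 3×T: cost 33 ≤ 41, profit 3·8 + 3·11 = 57.
3×A, 1×W, and 3×T: cost 39 ≤ 41, profit 3·8 + 1·2 + 3·11 = 59.
Best is 59.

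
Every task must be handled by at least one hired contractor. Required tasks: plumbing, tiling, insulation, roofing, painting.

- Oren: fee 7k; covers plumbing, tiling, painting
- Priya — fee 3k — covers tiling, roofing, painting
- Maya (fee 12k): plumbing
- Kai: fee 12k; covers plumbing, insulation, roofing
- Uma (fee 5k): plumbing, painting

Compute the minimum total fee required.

This is a weighted set-cover instance.
The greedy cost-per-new-task heuristic would pick Priya, Uma, and Kai for 20, but a cheaper cover exists.
Choose Priya and Kai: together they cover plumbing, tiling, insulation, roofing, painting — every task.
Total fee: 3 + 12 = 15.
No cover costs less than 15.

15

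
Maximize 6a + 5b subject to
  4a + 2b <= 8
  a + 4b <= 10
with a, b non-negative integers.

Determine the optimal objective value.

16

(a,b)=(1,2) is feasible, giving 16.
(a,b)=(1,1) is feasible, giving 11.
(a,b)=(0,2) is feasible, giving 10.
No feasible integer point exceeds 16.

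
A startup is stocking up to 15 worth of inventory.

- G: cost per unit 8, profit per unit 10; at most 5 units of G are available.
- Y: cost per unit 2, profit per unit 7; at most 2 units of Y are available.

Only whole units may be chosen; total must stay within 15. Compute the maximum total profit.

24

This is a bounded integer knapsack.
Take 1×G and 2×Y: cost 12 ≤ 15, profit 1·10 + 2·7 = 24.
Y has the best ratio (7/2) and is taken to its limit of 2; remaining capacity is filled optimally with the others.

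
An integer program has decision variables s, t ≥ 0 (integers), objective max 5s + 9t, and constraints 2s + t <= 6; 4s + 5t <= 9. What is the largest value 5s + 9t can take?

14

The continuous relaxation peaks at (0, 1.8) with value 16.20; rounding to a feasible lattice point costs some objective.
(s,t)=(1,1): 2·1+1·1=3≤6, 4·1+5·1=9≤9, objective 14.
(s,t)=(2,0): 2·2+1·0=4≤6, 4·2+5·0=8≤9, objective 10.
(s,t)=(0,1): 2·0+1·1=1≤6, 4·0+5·1=5≤9, objective 9.
Maximum is 14 at (s,t)=(1,1).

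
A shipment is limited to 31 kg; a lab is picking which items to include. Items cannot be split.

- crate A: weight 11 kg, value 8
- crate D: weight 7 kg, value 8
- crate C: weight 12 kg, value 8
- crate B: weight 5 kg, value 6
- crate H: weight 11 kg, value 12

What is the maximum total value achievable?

28

Allowing fractional choices, the relaxed optimum would be about 31.8, but items are indivisible.
crate D + crate C + crate H: weight 7 + 12 + 11 = 30 ≤ 31, value 8 + 8 + 12 = 28.
crate A + crate D + crate H: weight 11 + 7 + 11 = 29 ≤ 31, value 8 + 8 + 12 = 28.
The maximum value is 28; one optimal choice is crate A, crate D, and crate H.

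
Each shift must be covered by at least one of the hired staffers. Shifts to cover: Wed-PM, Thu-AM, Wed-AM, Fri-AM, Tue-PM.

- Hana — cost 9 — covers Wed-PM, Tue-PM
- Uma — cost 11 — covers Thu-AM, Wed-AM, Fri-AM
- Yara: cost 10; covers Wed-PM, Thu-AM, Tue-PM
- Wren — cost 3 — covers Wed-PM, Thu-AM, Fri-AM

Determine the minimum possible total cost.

This is a weighted set-cover instance.
The greedy cost-per-new-shift heuristic would pick Wren, Hana, and Uma for 23, but a cheaper cover exists.
Choose Hana and Uma: together they cover Wed-PM, Thu-AM, Wed-AM, Fri-AM, Tue-PM — every shift.
Total cost: 9 + 11 = 20.
No cover costs less than 20.

20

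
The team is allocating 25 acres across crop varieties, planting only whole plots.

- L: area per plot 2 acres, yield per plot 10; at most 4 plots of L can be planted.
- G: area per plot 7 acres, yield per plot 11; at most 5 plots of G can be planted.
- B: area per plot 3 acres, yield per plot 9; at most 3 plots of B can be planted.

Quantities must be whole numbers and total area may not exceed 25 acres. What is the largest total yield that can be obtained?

4×L, 2×G, and 1×B: area 25 ≤ 25, yield 4·10 + 2·11 + 1·9 = 71.
4×L, 1×G, and 3×B: area 24 ≤ 25, yield 4·10 + 1·11 + 3·9 = 78.
Best is 78.

78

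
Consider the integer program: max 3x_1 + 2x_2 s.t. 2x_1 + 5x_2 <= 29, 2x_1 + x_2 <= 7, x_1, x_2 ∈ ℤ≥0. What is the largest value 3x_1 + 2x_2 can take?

13

Relaxing integrality, the LP optimum is 13.25 at (x_1,x_2) = (0.75, 5.5), which is not an integer point.
(x_1,x_2)=(1,5): 2·1+5·5=27≤29, 2·1+1·5=7≤7, objective 13.
(x_1,x_2)=(1,4): 2·1+5·4=22≤29, 2·1+1·4=6≤7, objective 11.
The best lattice point is (1,5), giving 13.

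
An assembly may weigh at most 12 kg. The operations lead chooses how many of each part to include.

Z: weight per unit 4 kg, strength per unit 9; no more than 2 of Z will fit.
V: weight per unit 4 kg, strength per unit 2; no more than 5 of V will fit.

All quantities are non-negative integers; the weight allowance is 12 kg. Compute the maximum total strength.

2×Z: weight 8 ≤ 12, strength 2·9 = 18.
2×Z and 1×V: weight 12 ≤ 12, strength 2·9 + 1·2 = 20.
Best is 20.

20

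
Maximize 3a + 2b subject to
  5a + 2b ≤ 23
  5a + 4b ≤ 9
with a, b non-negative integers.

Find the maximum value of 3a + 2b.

5

The continuous relaxation peaks at (1.8, 0) with value 5.40; rounding to a feasible lattice point costs some objective.
(a,b)=(1,1) is feasible, giving 5.
(a,b)=(0,2) is feasible, giving 4.
The best lattice point is (1,1), giving 5.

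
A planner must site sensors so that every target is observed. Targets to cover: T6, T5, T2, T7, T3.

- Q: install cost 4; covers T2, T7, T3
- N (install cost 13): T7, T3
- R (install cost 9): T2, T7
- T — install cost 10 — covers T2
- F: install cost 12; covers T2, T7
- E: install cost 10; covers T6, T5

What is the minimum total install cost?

14

Choose Q and E: together they cover T6, T5, T2, T7, T3 — every target.
Total install cost: 4 + 10 = 14.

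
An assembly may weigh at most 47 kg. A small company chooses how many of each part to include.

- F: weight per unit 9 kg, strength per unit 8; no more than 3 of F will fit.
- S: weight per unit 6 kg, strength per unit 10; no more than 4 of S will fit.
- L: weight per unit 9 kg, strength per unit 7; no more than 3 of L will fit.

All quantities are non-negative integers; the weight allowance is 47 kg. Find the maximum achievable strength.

2×F and 4×S: weight 42 ≤ 47, strength 2·8 + 4·10 = 56.
1×F, 4×S, and 1×L: weight 42 ≤ 47, strength 1·8 + 4·10 + 1·7 = 55.
Best is 56.

56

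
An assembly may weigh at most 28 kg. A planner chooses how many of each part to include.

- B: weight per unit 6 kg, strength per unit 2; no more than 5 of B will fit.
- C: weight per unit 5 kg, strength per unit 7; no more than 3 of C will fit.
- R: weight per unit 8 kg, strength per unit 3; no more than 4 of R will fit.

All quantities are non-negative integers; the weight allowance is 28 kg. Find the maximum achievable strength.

3×C and 1×R: weight 23 ≤ 28, strength 3·7 + 1·3 = 24.
2×B and 3×C: weight 27 ≤ 28, strength 2·2 + 3·7 = 25.
Best is 25.

25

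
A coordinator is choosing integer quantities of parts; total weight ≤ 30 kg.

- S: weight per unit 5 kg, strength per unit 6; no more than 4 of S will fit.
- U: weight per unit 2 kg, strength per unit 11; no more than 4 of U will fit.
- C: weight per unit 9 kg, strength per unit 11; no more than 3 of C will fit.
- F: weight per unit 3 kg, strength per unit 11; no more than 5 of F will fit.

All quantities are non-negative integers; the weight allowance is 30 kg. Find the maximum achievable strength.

This is a bounded integer knapsack.
2×S, 4×U, and 4×F: weight 30 ≤ 30, strength 2·6 + 4·11 + 4·11 = 100.
1×S, 4×U, and 5×F: weight 28 ≤ 30, strength 1·6 + 4·11 + 5·11 = 105.
Best is 105.

105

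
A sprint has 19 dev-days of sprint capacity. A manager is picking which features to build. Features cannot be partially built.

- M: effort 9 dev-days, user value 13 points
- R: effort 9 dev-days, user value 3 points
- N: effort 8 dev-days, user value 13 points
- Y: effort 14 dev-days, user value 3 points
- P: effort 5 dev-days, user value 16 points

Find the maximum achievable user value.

29

M + N: effort 9 + 8 = 17 ≤ 19, user value 13 + 13 = 26.
M + P: effort 9 + 5 = 14 ≤ 19, user value 13 + 16 = 29.
N + P: effort 8 + 5 = 13 ≤ 19, user value 13 + 16 = 29.
The maximum user value is 29; one optimal choice is N and P.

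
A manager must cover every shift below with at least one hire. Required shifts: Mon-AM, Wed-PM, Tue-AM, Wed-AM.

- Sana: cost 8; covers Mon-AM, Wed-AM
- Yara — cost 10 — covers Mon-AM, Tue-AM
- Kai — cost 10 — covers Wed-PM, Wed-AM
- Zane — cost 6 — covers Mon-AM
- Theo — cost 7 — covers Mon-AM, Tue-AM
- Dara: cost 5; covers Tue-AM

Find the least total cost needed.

Choose Kai and Theo: together they cover Mon-AM, Wed-PM, Tue-AM, Wed-AM — every shift.
Total cost: 10 + 7 = 17.

17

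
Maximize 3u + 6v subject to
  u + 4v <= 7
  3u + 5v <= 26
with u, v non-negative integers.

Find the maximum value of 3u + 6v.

21

(u,v)=(7,0): 1·7+4·0=7≤7, 3·7+5·0=21≤26, objective 21.
(u,v)=(6,0): 1·6+4·0=6≤7, 3·6+5·0=18≤26, objective 18.
The best lattice point is (7,0), giving 21.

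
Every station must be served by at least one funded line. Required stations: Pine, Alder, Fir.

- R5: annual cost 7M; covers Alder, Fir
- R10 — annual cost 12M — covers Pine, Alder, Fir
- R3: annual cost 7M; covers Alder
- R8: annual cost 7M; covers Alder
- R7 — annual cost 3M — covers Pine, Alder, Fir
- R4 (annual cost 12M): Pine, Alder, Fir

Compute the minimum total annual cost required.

3

R7 alone covers Pine, Alder, Fir — every station.
Total annual cost: 3.
No cover costs less than 3.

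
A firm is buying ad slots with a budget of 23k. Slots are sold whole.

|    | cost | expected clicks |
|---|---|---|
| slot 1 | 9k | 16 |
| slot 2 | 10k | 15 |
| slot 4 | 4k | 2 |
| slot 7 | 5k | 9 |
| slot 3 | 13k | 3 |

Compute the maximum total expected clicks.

33

Allowing fractional choices, the relaxed optimum would be about 38.5, but ad slots are indivisible.
slot 1 + slot 2: cost 9 + 10 = 19 ≤ 23, expected clicks 16 + 15 = 31.
slot 1 + slot 2 + slot 4: cost 9 + 10 + 4 = 23 ≤ 23, expected clicks 16 + 15 + 2 = 33.
slot 1 + slot 4 + slot 7: cost 9 + 4 + 5 = 18 ≤ 23, expected clicks 16 + 2 + 9 = 27.
Best is slot 1, slot 2, and slot 4 with total expected clicks 33.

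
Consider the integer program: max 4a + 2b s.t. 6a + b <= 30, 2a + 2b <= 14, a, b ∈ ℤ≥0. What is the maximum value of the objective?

The continuous relaxation peaks at (4.6, 2.4) with value 23.20; rounding to a feasible lattice point costs some objective.
(a,b)=(4,3): 6·4+1·3=27≤30, 2·4+2·3=14≤14, objective 22.
(a,b)=(3,4): 6·3+1·4=22≤30, 2·3+2·4=14≤14, objective 20.
(a,b)=(4,2): 6·4+1·2=26≤30, 2·4+2·2=12≤14, objective 20.
The best lattice point is (4,3), giving 22.

22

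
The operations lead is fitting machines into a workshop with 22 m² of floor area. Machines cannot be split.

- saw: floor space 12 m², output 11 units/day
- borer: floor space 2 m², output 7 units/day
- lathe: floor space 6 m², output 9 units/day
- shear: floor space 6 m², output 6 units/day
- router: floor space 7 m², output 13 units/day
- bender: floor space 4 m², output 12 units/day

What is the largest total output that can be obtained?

41

Allowing fractional choices, the relaxed optimum would be about 44.0, but machines are indivisible.
borer + shear + router + bender: floor space 2 + 6 + 7 + 4 = 19 ≤ 22, output 7 + 6 + 13 + 12 = 38.
borer + lathe + router + bender: floor space 2 + 6 + 7 + 4 = 19 ≤ 22, output 7 + 9 + 13 + 12 = 41.
Best is borer, lathe, router, and bender with total output 41.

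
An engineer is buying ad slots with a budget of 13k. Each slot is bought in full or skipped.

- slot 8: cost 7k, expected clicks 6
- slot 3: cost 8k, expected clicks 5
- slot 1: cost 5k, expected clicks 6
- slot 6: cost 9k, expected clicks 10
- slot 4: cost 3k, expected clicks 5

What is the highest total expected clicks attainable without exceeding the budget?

15

Take slot 6 and slot 4: cost 9 + 3 = 12 ≤ 13, expected clicks 10 + 5 = 15.
No other feasible combination does better.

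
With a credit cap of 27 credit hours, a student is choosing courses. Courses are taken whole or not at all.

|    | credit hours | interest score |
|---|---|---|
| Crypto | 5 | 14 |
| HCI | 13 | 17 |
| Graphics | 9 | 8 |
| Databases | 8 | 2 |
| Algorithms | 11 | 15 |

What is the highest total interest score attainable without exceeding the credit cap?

39

Allowing fractional choices, the relaxed optimum would be about 43.4, but courses are indivisible.
Crypto + HCI + Databases: credit hours 5 + 13 + 8 = 26 ≤ 27, interest score 14 + 17 + 2 = 33.
Crypto + HCI + Graphics: credit hours 5 + 13 + 9 = 27 ≤ 27, interest score 14 + 17 + 8 = 39.
Crypto + Graphics + Algorithms: credit hours 5 + 9 + 11 = 25 ≤ 27, interest score 14 + 8 + 15 = 37.
Best is Crypto, HCI, and Graphics with total interest score 39.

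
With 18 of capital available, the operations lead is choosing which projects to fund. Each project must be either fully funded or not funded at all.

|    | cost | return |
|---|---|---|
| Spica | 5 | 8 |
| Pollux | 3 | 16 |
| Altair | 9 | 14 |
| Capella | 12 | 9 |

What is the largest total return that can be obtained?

Pollux + Altair: cost 3 + 9 = 12 ≤ 18, return 16 + 14 = 30.
Spica + Pollux + Altair: cost 5 + 3 + 9 = 17 ≤ 18, return 8 + 16 + 14 = 38.
Best is Spica, Pollux, and Altair with total return 38.

38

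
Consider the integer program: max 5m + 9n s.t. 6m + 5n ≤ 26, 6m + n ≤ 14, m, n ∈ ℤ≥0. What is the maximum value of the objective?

45

The continuous relaxation peaks at (0, 5.2) with value 46.80; rounding to a feasible lattice point costs some objective.
(m,n)=(0,5): 6·0+5·5=25≤26, 6·0+1·5=5≤14, objective 45.
(m,n)=(1,4): 6·1+5·4=26≤26, 6·1+1·4=10≤14, objective 41.
(m,n)=(0,4): 6·0+5·4=20≤26, 6·0+1·4=4≤14, objective 36.
No feasible integer point exceeds 45.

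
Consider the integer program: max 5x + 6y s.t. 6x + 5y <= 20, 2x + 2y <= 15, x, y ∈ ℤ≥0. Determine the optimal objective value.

(x,y)=(0,4): 6·0+5·4=20≤20, 2·0+2·4=8≤15, objective 24.
(x,y)=(0,3): 6·0+5·3=15≤20, 2·0+2·3=6≤15, objective 18.
No feasible integer point exceeds 24.

24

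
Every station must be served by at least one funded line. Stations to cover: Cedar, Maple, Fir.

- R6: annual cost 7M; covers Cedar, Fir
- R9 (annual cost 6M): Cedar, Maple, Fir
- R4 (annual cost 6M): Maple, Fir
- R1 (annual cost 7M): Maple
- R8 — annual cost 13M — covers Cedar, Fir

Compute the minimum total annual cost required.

R9 alone covers Cedar, Maple, Fir — every station.
Total annual cost: 6.

6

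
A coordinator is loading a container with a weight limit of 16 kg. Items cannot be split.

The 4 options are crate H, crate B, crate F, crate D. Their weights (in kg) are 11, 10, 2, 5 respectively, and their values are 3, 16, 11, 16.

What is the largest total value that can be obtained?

This is an integer program with binary decision variables.
Allowing fractional choices, the relaxed optimum would be about 41.4, but items are indivisible.
crate F + crate D: weight 2 + 5 = 7 ≤ 16, value 11 + 16 = 27.
crate B + crate D: weight 10 + 5 = 15 ≤ 16, value 16 + 16 = 32.
crate B + crate F: weight 10 + 2 = 12 ≤ 16, value 16 + 11 = 27.
Best is crate B and crate D with total value 32.

32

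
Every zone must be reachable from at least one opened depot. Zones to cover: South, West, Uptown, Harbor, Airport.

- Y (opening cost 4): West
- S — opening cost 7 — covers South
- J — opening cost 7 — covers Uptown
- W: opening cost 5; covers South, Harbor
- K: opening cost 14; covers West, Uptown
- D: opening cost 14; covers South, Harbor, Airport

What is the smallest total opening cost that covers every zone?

This is an integer covering problem.
The greedy cost-per-new-zone heuristic would pick W, Y, J, and D for 30, but a cheaper cover exists.
Choose Y, J, and D: together they cover South, West, Uptown, Harbor, Airport — every zone.
Total opening cost: 4 + 7 + 14 = 25.
No cover costs less than 25.

25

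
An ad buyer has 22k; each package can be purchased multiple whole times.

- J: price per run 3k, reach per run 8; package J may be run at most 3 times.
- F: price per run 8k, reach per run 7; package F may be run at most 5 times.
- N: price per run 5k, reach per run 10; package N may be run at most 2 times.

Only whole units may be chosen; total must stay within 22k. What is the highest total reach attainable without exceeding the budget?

44

J has the best ratio (8/3); taking only J gives at most 3×8 = 24 (stopped by the supply cap of 3).
Mixing does better — 3×J and 2×N: price 19 ≤ 22, reach 3·8 + 2·10 = 44.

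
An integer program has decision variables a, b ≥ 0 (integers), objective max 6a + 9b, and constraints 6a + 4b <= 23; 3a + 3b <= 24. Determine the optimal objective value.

45

Relaxing integrality, the LP optimum is 51.75 at (a,b) = (0, 5.75), which is not an integer point.
(a,b)=(0,5): 6·0+4·5=20≤23, 3·0+3·5=15≤24, objective 45.
(a,b)=(1,4): 6·1+4·4=22≤23, 3·1+3·4=15≤24, objective 42.
(a,b)=(0,4): 6·0+4·4=16≤23, 3·0+3·4=12≤24, objective 36.
Maximum is 45 at (a,b)=(0,5).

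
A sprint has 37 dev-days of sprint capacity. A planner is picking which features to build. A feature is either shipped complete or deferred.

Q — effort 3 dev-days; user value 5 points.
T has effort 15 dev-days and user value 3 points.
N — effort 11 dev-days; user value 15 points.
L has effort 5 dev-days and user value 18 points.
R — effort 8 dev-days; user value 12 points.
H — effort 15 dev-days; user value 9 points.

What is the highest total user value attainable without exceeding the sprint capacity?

This is an integer program with binary decision variables.
Take Q, N, L, and R: effort 3 + 11 + 5 + 8 = 27 ≤ 37, user value 5 + 15 + 18 + 12 = 50.
No other feasible combination does better.

50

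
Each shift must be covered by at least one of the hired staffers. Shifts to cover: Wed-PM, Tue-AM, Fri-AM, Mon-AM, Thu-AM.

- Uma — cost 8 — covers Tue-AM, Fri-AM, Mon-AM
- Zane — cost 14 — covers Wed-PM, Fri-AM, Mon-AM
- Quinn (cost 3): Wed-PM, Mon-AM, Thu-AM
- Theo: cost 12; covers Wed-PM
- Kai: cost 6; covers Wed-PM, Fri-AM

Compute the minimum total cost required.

11

Choose Uma and Quinn: together they cover Wed-PM, Tue-AM, Fri-AM, Mon-AM, Thu-AM — every shift.
Total cost: 8 + 3 = 11.
No cover costs less than 11.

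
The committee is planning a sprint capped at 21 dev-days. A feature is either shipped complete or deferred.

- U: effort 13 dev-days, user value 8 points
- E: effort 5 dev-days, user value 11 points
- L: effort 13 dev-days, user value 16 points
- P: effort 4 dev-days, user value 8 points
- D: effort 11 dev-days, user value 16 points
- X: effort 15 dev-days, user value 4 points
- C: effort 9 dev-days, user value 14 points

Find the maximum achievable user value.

35

Take E, P, and D: effort 5 + 4 + 11 = 20 ≤ 21, user value 11 + 8 + 16 = 35.
No other feasible combination does better.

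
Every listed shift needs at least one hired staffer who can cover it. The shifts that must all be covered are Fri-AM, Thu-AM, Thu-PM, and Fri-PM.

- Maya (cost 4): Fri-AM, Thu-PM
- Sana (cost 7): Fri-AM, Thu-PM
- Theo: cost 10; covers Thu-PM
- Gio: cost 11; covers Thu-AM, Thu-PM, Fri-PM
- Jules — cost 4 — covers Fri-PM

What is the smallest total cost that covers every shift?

The greedy cost-per-new-shift heuristic would pick Maya, Jules, and Gio for 19, but a cheaper cover exists.
Choose Maya and Gio: together they cover Fri-AM, Thu-AM, Thu-PM, Fri-PM — every shift.
Total cost: 4 + 11 = 15.
No cover costs less than 15.

15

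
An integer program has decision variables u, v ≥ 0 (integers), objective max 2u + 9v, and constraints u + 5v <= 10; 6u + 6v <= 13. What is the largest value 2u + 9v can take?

(u,v)=(0,2): 1·0+5·2=10≤10, 6·0+6·2=12≤13, objective 18.
(u,v)=(1,1): 1·1+5·1=6≤10, 6·1+6·1=12≤13, objective 11.
The best lattice point is (0,2), giving 18.

18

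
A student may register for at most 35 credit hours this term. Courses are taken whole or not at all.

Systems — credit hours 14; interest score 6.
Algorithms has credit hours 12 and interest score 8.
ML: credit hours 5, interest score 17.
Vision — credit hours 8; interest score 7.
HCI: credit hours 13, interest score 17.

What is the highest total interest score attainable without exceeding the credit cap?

This is a 0-1 knapsack instance.
ML + Vision + HCI: credit hours 5 + 8 + 13 = 26 ≤ 35, interest score 17 + 7 + 17 = 41.
Systems + ML + HCI: credit hours 14 + 5 + 13 = 32 ≤ 35, interest score 6 + 17 + 17 = 40.
Algorithms + ML + HCI: credit hours 12 + 5 + 13 = 30 ≤ 35, interest score 8 + 17 + 17 = 42.
Best is Algorithms, ML, and HCI with total interest score 42.

42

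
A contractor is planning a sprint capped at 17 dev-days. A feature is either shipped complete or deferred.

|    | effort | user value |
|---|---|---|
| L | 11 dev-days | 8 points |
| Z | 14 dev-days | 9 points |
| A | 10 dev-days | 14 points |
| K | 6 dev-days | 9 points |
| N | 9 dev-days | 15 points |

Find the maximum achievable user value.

24

This is a 0-1 knapsack instance.
Take K and N: effort 6 + 9 = 15 ≤ 17, user value 9 + 15 = 24.
No other feasible combination does better.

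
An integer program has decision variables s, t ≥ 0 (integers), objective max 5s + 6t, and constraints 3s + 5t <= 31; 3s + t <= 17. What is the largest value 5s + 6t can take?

40

(s,t)=(2,5) is feasible, giving 40.
(s,t)=(3,4) is feasible, giving 39.
The best lattice point is (2,5), giving 40.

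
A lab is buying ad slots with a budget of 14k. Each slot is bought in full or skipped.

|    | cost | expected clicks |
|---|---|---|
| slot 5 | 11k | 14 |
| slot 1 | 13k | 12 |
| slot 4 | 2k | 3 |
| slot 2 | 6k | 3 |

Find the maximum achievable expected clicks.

slot 5: cost 11 ≤ 14, expected clicks 14.
slot 1: cost 13 ≤ 14, expected clicks 12.
slot 5 + slot 4: cost 11 + 2 = 13 ≤ 14, expected clicks 14 + 3 = 17.
Best is slot 5 and slot 4 with total expected clicks 17.

17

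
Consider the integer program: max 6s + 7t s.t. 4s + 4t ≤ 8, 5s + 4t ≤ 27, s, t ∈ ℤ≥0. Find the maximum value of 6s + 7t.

(s,t)=(0,2): 4·0+4·2=8≤8, 5·0+4·2=8≤27, objective 14.
(s,t)=(1,1): 4·1+4·1=8≤8, 5·1+4·1=9≤27, objective 13.
(s,t)=(0,1): 4·0+4·1=4≤8, 5·0+4·1=4≤27, objective 7.
Maximum is 14 at (s,t)=(0,2).

14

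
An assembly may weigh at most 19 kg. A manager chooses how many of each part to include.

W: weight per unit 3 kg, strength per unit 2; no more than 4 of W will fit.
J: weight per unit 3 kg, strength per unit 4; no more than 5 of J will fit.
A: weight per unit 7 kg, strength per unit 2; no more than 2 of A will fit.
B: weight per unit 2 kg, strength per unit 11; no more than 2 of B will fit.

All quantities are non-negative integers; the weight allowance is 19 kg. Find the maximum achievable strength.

B has the best ratio (11/2); taking only B gives at most 2×11 = 22 (stopped by the supply cap of 2).
Mixing does better — 5×J and 2×B: weight 19 ≤ 19, strength 5·4 + 2·11 = 42.

42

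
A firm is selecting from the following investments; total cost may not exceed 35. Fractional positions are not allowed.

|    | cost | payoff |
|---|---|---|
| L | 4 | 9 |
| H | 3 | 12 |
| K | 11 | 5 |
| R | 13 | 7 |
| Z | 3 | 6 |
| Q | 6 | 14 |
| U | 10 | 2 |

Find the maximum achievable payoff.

L + H + R + Z + Q: cost 4 + 3 + 13 + 3 + 6 = 29 ≤ 35, payoff 9 + 12 + 7 + 6 + 14 = 48.
L + H + Z + Q + U: cost 4 + 3 + 3 + 6 + 10 = 26 ≤ 35, payoff 9 + 12 + 6 + 14 + 2 = 43.
L + H + K + Z + Q: cost 4 + 3 + 11 + 3 + 6 = 27 ≤ 35, payoff 9 + 12 + 5 + 6 + 14 = 46.
Best is L, H, R, Z, and Q with total payoff 48.

48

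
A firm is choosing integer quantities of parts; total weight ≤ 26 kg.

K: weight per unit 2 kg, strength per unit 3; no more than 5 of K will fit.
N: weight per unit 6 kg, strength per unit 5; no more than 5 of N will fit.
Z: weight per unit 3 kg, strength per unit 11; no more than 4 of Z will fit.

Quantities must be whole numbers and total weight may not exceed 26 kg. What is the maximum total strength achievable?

This is a bounded integer knapsack.
Take 4×K, 1×N, and 4×Z: weight 26 ≤ 26, strength 4·3 + 1·5 + 4·11 = 61.
Z has the best ratio (11/3) and is taken to its limit of 4; remaining capacity is filled optimally with the others.

61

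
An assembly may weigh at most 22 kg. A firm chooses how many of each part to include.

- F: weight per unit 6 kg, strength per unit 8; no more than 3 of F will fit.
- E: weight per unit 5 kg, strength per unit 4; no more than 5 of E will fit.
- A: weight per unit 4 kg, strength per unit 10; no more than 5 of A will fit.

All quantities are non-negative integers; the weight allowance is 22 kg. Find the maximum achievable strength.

50

Take 5×A: weight 20 ≤ 22, strength 5·10 = 50.
A has the best ratio (10/4) and is taken to its limit of 5; remaining capacity is filled optimally with the others.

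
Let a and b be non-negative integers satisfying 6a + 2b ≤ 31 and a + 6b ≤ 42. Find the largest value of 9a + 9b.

Relaxing integrality, the LP optimum is 85.50 at (a,b) = (3, 6.5), which is not an integer point.
(a,b)=(3,6): 6·3+2·6=30≤31, 1·3+6·6=39≤42, objective 81.
(a,b)=(2,6): 6·2+2·6=24≤31, 1·2+6·6=38≤42, objective 72.
Maximum is 81 at (a,b)=(3,6).

81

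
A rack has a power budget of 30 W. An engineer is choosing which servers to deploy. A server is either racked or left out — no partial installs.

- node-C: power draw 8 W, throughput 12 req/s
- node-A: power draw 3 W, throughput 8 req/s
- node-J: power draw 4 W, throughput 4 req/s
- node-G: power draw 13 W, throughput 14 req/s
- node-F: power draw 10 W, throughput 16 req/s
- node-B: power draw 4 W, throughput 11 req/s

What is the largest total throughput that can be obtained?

51

Treat it as a binary knapsack problem.
Take node-C, node-A, node-J, node-F, and node-B: power draw 8 + 3 + 4 + 10 + 4 = 29 ≤ 30, throughput 12 + 8 + 4 + 16 + 11 = 51.
No other feasible combination does better.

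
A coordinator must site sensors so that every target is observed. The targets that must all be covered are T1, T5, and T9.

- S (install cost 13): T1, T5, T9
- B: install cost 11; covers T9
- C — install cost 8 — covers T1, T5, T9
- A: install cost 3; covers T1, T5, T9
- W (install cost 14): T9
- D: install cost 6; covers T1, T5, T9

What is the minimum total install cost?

3

A alone covers T1, T5, T9 — every target.
Total install cost: 3.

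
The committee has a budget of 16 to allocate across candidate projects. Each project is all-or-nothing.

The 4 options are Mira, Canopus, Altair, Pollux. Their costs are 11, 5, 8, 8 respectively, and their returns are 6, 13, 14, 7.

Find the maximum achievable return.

Allowing fractional choices, the relaxed optimum would be about 29.6, but projects are indivisible.
Canopus + Pollux: cost 5 + 8 = 13 ≤ 16, return 13 + 7 = 20.
Canopus + Altair: cost 5 + 8 = 13 ≤ 16, return 13 + 14 = 27.
Altair + Pollux: cost 8 + 8 = 16 ≤ 16, return 14 + 7 = 21.
Best is Canopus and Altair with total return 27.

27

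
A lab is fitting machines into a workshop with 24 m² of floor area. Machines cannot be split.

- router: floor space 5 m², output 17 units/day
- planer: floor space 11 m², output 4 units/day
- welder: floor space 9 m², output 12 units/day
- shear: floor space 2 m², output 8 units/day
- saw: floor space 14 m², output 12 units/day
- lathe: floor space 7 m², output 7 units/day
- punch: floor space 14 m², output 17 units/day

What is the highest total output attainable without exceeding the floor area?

44

This is an integer program with binary decision variables.
router + welder + shear: floor space 5 + 9 + 2 = 16 ≤ 24, output 17 + 12 + 8 = 37.
router + welder + shear + lathe: floor space 5 + 9 + 2 + 7 = 23 ≤ 24, output 17 + 12 + 8 + 7 = 44.
router + shear + punch: floor space 5 + 2 + 14 = 21 ≤ 24, output 17 + 8 + 17 = 42.
Best is router, welder, shear, and lathe with total output 44.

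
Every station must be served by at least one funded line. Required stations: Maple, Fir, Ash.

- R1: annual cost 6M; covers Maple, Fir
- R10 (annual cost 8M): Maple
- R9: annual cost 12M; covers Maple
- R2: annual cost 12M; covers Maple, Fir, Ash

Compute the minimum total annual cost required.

The greedy cost-per-new-station heuristic would pick R1 and R2 for 18, but a cheaper cover exists.
R2 alone covers Maple, Fir, Ash — every station.
Total annual cost: 12.
No cover costs less than 12.

12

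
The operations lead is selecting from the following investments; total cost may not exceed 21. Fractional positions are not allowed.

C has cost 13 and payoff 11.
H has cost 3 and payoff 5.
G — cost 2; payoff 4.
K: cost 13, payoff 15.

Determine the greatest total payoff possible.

24

Allowing fractional choices, the relaxed optimum would be about 26.5, but investments are indivisible.
H + G + K: cost 3 + 2 + 13 = 18 ≤ 21, payoff 5 + 4 + 15 = 24.
H + K: cost 3 + 13 = 16 ≤ 21, payoff 5 + 15 = 20.
Best is H, G, and K with total payoff 24.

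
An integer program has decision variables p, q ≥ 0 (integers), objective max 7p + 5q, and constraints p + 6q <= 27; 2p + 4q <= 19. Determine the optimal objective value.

Relaxing integrality, the LP optimum is 66.50 at (p,q) = (9.5, 0), which is not an integer point.
(p,q)=(9,0): 1·9+6·0=9≤27, 2·9+4·0=18≤19, objective 63.
(p,q)=(8,0): 1·8+6·0=8≤27, 2·8+4·0=16≤19, objective 56.
The best lattice point is (9,0), giving 63.

63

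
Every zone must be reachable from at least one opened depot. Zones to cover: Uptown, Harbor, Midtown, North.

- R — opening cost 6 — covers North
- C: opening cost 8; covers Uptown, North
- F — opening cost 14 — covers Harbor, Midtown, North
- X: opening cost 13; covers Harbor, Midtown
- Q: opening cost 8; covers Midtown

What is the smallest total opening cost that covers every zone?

Choose C and X: together they cover Uptown, Harbor, Midtown, North — every zone.
Total opening cost: 8 + 13 = 21.
No cover costs less than 21.

21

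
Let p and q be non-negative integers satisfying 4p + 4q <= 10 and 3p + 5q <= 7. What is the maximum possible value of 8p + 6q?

16

The continuous relaxation peaks at (2.33, 0) with value 18.67; rounding to a feasible lattice point costs some objective.
(p,q)=(2,0): 4·2+4·0=8≤10, 3·2+5·0=6≤7, objective 16.
(p,q)=(1,0): 4·1+4·0=4≤10, 3·1+5·0=3≤7, objective 8.
No feasible integer point exceeds 16.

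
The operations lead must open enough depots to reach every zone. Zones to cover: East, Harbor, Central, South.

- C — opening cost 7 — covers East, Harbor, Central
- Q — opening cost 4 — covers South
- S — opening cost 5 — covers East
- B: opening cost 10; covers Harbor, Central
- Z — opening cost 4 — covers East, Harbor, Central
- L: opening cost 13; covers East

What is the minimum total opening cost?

This is a weighted set-cover instance.
Choose Q and Z: together they cover East, Harbor, Central, South — every zone.
Total opening cost: 4 + 4 = 8.

8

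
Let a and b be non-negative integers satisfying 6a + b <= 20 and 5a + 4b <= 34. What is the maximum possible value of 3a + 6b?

Relaxing integrality, the LP optimum is 51.00 at (a,b) = (0, 8.5), which is not an integer point.
(a,b)=(0,8): 6·0+1·8=8≤20, 5·0+4·8=32≤34, objective 48.
(a,b)=(1,7): 6·1+1·7=13≤20, 5·1+4·7=33≤34, objective 45.
Maximum is 48 at (a,b)=(0,8).

48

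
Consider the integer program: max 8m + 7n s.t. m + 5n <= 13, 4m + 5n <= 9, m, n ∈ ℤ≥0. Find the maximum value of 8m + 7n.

16

Relaxing integrality, the LP optimum is 18.00 at (m,n) = (2.25, 0), which is not an integer point.
(m,n)=(2,0): 1·2+5·0=2≤13, 4·2+5·0=8≤9, objective 16.
(m,n)=(1,1): 1·1+5·1=6≤13, 4·1+5·1=9≤9, objective 15.
No feasible integer point exceeds 16.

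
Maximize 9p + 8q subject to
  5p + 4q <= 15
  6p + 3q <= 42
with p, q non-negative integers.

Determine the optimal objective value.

27

Relaxing integrality, the LP optimum is 30.00 at (p,q) = (0, 3.75), which is not an integer point.
(p,q)=(3,0): 5·3+4·0=15≤15, 6·3+3·0=18≤42, objective 27.
(p,q)=(2,1): 5·2+4·1=14≤15, 6·2+3·1=15≤42, objective 26.
(p,q)=(1,2): 5·1+4·2=13≤15, 6·1+3·2=12≤42, objective 25.
(p,q)=(0,3): 5·0+4·3=12≤15, 6·0+3·3=9≤42, objective 24.
No feasible integer point exceeds 27.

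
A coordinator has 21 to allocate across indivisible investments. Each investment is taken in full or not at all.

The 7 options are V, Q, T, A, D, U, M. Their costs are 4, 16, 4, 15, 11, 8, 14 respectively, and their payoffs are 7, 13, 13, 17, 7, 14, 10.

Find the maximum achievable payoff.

Allowing fractional choices, the relaxed optimum would be about 39.7, but investments are indivisible.
V + T + U: cost 4 + 4 + 8 = 16 ≤ 21, payoff 7 + 13 + 14 = 34.
T + A: cost 4 + 15 = 19 ≤ 21, payoff 13 + 17 = 30.
T + U: cost 4 + 8 = 12 ≤ 21, payoff 13 + 14 = 27.
Best is V, T, and U with total payoff 34.

34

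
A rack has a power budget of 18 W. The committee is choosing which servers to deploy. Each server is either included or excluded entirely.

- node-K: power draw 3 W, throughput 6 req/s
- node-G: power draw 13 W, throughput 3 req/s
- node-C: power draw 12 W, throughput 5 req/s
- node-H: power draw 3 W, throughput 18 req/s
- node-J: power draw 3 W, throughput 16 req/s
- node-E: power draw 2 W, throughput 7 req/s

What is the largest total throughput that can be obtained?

Allowing fractional choices, the relaxed optimum would be about 49.9, but servers are indivisible.
node-K + node-H + node-J + node-E: power draw 3 + 3 + 3 + 2 = 11 ≤ 18, throughput 6 + 18 + 16 + 7 = 47.
node-H + node-J + node-E: power draw 3 + 3 + 2 = 8 ≤ 18, throughput 18 + 16 + 7 = 41.
Best is node-K, node-H, node-J, and node-E with total throughput 47.

47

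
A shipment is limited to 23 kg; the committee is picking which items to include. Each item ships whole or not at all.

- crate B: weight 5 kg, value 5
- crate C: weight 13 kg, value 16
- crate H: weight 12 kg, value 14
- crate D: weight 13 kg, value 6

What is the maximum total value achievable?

crate B + crate H: weight 5 + 12 = 17 ≤ 23, value 5 + 14 = 19.
crate C: weight 13 ≤ 23, value 16.
crate B + crate C: weight 5 + 13 = 18 ≤ 23, value 5 + 16 = 21.
Best is crate B and crate C with total value 21.

21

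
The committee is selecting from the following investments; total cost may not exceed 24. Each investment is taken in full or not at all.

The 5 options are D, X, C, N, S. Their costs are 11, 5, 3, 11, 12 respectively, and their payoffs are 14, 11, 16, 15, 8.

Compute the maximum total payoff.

This is an integer program with binary decision variables.
Take X, C, and N: cost 5 + 3 + 11 = 19 ≤ 24, payoff 11 + 16 + 15 = 42.
No other feasible combination does better.

42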